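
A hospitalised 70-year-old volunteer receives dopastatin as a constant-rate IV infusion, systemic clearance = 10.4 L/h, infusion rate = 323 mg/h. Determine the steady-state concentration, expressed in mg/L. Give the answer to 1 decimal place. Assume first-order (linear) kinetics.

31.1 mg/L

At steady state Css = R₀ / CL = 323 / 10.40 = 31.06 mg/L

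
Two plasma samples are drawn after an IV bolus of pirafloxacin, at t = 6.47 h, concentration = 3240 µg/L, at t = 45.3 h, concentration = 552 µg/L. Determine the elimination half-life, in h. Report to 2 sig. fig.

k = ln(C₁/C₂) / (t₂ − t₁) = ln(3240/552) / (45.3 − 6.47)
  = 1.770 / 38.83 = 0.04558 h⁻¹
t½ = ln2 / k = 0.693147 / 0.04558 = 15.21 h

15 h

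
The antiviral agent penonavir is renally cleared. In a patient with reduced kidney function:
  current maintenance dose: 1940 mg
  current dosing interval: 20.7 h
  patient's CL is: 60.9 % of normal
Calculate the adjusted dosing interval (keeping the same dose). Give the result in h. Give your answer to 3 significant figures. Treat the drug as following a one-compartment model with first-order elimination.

34.0 h

To keep the same average steady-state level, dosing rate must scale with clearance.
CL ratio = 60.9 / 100 = 0.6090
New interval (same dose) = 20.7 / 0.6090 = 33.99 h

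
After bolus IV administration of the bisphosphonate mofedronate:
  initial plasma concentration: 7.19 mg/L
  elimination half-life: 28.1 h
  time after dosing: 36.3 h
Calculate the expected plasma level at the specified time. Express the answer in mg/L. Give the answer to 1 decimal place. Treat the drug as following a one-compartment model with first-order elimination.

2.9 mg/L

k = ln2 / t½ = 0.693147 / 28.1 = 0.02467 h⁻¹
C = C₀ · e^(−k·t) = 7.190 × e^(−0.02467 × 36.3)
  = 7.190 × 0.4084 = 2.936 mg/L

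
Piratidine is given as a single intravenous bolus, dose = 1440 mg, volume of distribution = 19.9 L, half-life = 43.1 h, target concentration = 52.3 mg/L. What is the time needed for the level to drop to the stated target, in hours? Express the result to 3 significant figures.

20.2 h

C₀ = Dose / Vd = 1440 / 19.9 = 72.36 mg/L
k = ln2 / t½ = 0.693147 / 43.1 = 0.01608 h⁻¹
t = ln(C₀ / C) / k = ln(72.36 / 52.3) / 0.01608
  = ln(1.384) / 0.01608 = 0.3250 / 0.01608 = 20.21 h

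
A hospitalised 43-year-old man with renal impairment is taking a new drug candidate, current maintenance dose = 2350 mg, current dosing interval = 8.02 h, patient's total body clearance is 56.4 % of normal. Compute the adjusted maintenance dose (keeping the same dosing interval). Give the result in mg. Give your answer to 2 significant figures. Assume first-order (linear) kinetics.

1300 mg

To keep the same average steady-state level, dosing rate must scale with clearance.
CL ratio = 56.4 / 100 = 0.5640
New dose (same interval) = 2350 × 0.5640 = 1325 mg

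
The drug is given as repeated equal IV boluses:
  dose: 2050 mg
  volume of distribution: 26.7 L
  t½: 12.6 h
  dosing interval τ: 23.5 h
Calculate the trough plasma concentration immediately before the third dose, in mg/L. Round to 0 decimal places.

C₀ per dose = Dose / Vd = 2050 / 26.7 = 76.78 mg/L
k = ln2 / t½ = 0.693147 / 12.6 = 0.05501 h⁻¹
Fraction remaining after one interval: r = e^(−kτ) = e^(−0.05501 × 23.5) = 0.2745
Before dose 3, 2 doses have been given (aged 1τ, 2τ).
C_trough = C₀ × (r + r²) = 76.78 × (0.2745 + 0.07535) = 26.86 mg/L

27 mg/L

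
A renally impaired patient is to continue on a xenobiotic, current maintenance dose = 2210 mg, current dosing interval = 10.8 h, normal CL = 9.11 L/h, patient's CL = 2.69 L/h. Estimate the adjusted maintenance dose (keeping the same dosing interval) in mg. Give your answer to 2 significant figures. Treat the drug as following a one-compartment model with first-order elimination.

To keep the same average steady-state level, dosing rate must scale with clearance.
CL ratio = 2.69 / 9.11 = 0.2953
New dose (same interval) = 2210 × 0.2953 = 652.6 mg

650 mg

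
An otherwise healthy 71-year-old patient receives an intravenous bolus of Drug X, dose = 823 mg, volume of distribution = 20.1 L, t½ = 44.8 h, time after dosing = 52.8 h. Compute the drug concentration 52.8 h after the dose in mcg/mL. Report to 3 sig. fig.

18.1 mcg/mL

C₀ = Dose / Vd = 823.0 / 20.1 = 40.95 mg/L
k = ln2 / t½ = 0.693147 / 44.8 = 0.01547 h⁻¹
C = C₀ · e^(−k·t) = 40.95 × e^(−0.01547 × 52.8)
  = 40.95 × 0.4418 = 18.09 mg/L
(18.09 mg/L = 18.09 mcg/mL)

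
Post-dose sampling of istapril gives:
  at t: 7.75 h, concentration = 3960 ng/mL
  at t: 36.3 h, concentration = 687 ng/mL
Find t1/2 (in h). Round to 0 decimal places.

11 h

k = ln(C₁/C₂) / (t₂ − t₁) = ln(3960/687) / (36.3 − 7.75)
  = 1.752 / 28.55 = 0.06137 h⁻¹
t½ = ln2 / k = 0.693147 / 0.06137 = 11.29 h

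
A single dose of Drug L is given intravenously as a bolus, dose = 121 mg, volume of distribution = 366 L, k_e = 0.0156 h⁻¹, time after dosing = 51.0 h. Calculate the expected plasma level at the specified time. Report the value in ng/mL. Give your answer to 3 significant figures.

149 ng/mL

C₀ = Dose / Vd = 121.0 / 366 = 0.3306 mg/L
C = C₀ · e^(−k·t) = 0.3306 × e^(−0.01560 × 51.0)
  = 0.3306 × 0.4513 = 0.1492 mg/L
Convert: 0.1492 mg/L × 1000 = 149.2 ng/mL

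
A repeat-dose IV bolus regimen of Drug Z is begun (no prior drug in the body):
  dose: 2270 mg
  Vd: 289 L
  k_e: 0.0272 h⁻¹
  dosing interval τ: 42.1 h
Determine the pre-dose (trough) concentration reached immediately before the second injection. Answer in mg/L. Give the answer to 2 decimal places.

2.50 mg/L

C₀ per dose = Dose / Vd = 2270 / 289 = 7.855 mg/L
Fraction remaining after one interval: r = e^(−kτ) = e^(−0.02720 × 42.1) = 0.3182
Before dose 2, 1 dose has been given (aged 1τ).
C_trough = C₀ × r = 7.855 × 0.3182 = 2.499 mg/L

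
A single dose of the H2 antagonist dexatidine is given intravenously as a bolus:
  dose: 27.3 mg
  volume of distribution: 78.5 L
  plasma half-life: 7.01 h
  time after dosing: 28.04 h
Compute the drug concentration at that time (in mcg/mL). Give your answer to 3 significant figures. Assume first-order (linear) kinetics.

0.0217 mcg/mL

C₀ = Dose / Vd = 27.30 / 78.5 = 0.3478 mg/L
k = ln2 / t½ = 0.693147 / 7.01 = 0.09888 h⁻¹
t / t½ = 28.04 / 7.01 = 4 half-lives
C = C₀ × (1/2)^4 = 0.3478 × 0.06250 = 0.02174 mg/L
(0.02174 mg/L = 0.02174 mcg/mL)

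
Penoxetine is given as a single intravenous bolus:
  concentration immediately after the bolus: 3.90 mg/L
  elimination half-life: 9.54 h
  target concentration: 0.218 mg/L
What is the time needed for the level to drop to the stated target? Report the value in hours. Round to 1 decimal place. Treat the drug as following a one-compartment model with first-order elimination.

39.7 h

k = ln2 / t½ = 0.693147 / 9.54 = 0.07266 h⁻¹
t = ln(C₀ / C) / k = ln(3.900 / 0.218) / 0.07266
  = ln(17.89) / 0.07266 = 2.884 / 0.07266 = 39.69 h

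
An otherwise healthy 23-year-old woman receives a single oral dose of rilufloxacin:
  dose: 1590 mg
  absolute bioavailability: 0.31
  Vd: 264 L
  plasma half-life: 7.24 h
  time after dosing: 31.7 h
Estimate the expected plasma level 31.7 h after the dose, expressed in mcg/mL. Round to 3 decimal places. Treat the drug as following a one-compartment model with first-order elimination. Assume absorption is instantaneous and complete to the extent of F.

0.090 mcg/mL

Amount reaching circulation = F × Dose = 0.31 × 1590 = 492.9 mg
C₀ = F·Dose / Vd = 492.9 / 264 = 1.867 mg/L
k = ln2 / t½ = 0.693147 / 7.24 = 0.09574 h⁻¹
C = C₀ · e^(−k·t) = 1.867 × e^(−0.09574 × 31.7)
  = 1.867 × 0.04808 = 0.08977 mg/L
(0.08977 mg/L = 0.08977 mcg/mL)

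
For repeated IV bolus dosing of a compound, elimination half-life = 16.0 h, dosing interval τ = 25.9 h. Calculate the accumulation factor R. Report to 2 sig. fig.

k = ln2 / t½ = 0.693147 / 16.0 = 0.04332 h⁻¹
e^(−kτ) = e^(−0.04332 × 25.9) = 0.3256
Accumulation ratio R = 1 / (1 − e^(−kτ)) = 1 / (1 − 0.3256) = 1.483

1.5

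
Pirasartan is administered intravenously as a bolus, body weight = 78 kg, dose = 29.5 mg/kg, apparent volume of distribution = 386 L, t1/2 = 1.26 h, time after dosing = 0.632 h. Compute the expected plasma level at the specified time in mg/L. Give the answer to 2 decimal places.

Total dose = 29.5 × 78 = 2301 mg
C₀ = Dose / Vd = 2301 / 386 = 5.961 mg/L
k = ln2 / t½ = 0.693147 / 1.26 = 0.5501 h⁻¹
C = C₀ · e^(−k·t) = 5.961 × e^(−0.5501 × 0.632)
  = 5.961 × 0.7063 = 4.210 mg/L

4.21 mg/L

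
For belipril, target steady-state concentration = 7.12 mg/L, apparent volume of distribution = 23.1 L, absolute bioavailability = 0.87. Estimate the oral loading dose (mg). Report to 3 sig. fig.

189 mg

LD = Css × Vd / F = 7.12 × 23.1 / 0.87 = 189.0 mg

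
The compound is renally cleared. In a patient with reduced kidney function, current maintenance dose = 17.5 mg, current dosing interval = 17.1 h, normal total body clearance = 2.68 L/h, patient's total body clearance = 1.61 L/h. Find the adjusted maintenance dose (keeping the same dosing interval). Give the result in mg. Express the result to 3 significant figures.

10.5 mg

To keep the same average steady-state level, dosing rate must scale with clearance.
CL ratio = 1.61 / 2.68 = 0.6007
New dose (same interval) = 17.5 × 0.6007 = 10.51 mg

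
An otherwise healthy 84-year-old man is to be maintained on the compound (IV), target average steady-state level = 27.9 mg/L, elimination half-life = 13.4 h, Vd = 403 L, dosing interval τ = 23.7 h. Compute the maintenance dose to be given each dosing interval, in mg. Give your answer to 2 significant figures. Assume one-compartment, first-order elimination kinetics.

k = ln2 / t½ = 0.693147 / 13.4 = 0.05173 h⁻¹
CL = k × Vd = 0.05173 × 403 = 20.85 L/h
At steady state, Dose/τ = Css × CL.
Dose = Css × CL × τ = 27.9 × 20.85 × 23.7 = 13790 mg

14000 mg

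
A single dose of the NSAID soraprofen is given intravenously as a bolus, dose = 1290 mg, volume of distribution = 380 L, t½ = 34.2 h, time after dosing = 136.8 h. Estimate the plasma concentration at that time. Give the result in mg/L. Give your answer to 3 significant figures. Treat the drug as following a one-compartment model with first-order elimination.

0.212 mg/L

C₀ = Dose / Vd = 1290 / 380 = 3.395 mg/L
k = ln2 / t½ = 0.693147 / 34.2 = 0.02027 h⁻¹
t / t½ = 136.8 / 34.2 = 4 half-lives
C = C₀ × (1/2)^4 = 3.395 × 0.06250 = 0.2122 mg/L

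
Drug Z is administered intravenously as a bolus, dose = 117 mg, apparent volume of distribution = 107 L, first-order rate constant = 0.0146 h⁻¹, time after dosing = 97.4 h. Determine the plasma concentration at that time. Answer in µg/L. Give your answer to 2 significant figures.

C₀ = Dose / Vd = 117.0 / 107 = 1.093 mg/L
C = C₀ · e^(−k·t) = 1.093 × e^(−0.01460 × 97.4)
  = 1.093 × 0.2412 = 0.2636 mg/L
Convert: 0.2636 mg/L × 1000 = 263.6 µg/L

260 µg/L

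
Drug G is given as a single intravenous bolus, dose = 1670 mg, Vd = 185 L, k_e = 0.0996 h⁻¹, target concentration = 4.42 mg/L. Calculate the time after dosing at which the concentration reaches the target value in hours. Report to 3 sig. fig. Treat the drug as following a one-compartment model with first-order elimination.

7.17 h

C₀ = Dose / Vd = 1670 / 185 = 9.027 mg/L
t = ln(C₀ / C) / k = ln(9.027 / 4.42) / 0.09960
  = ln(2.042) / 0.09960 = 0.7139 / 0.09960 = 7.168 h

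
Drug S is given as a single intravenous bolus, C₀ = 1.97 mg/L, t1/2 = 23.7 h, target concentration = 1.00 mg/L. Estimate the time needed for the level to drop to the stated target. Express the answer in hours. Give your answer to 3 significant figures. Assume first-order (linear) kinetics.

k = ln2 / t½ = 0.693147 / 23.7 = 0.02925 h⁻¹
t = ln(C₀ / C) / k = ln(1.970 / 1.00) / 0.02925
  = ln(1.970) / 0.02925 = 0.6780 / 0.02925 = 23.18 h

23.2 h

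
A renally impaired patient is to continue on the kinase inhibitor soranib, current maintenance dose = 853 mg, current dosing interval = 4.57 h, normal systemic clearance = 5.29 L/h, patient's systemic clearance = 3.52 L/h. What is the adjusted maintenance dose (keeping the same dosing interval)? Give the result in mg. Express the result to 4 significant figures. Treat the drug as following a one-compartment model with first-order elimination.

To keep the same average steady-state level, dosing rate must scale with clearance.
CL ratio = 3.52 / 5.29 = 0.6654
New dose (same interval) = 853 × 0.6654 = 567.6 mg

567.6 mg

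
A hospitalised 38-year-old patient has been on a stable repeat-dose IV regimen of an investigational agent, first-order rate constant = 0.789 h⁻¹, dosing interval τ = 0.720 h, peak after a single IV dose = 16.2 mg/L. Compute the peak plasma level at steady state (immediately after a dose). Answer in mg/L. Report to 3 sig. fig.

e^(−kτ) = e^(−0.7890 × 0.720) = 0.5666
Accumulation ratio R = 1 / (1 − e^(−kτ)) = 1 / (1 − 0.5666) = 2.307
Steady-state peak = C₀ × R = 16.2 × 2.307 = 37.37 mg/L

37.4 mg/L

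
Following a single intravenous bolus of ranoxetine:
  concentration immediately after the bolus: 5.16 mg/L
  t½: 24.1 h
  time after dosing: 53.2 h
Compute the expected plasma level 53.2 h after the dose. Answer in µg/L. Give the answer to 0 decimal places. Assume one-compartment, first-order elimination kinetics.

k = ln2 / t½ = 0.693147 / 24.1 = 0.02876 h⁻¹
C = C₀ · e^(−k·t) = 5.160 × e^(−0.02876 × 53.2)
  = 5.160 × 0.2165 = 1.117 mg/L
Convert: 1.117 mg/L × 1000 = 1117 µg/L

1117 µg/L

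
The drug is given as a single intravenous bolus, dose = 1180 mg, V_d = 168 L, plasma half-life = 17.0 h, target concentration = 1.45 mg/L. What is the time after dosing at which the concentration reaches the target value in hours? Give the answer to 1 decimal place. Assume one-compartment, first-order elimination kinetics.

C₀ = Dose / Vd = 1180 / 168 = 7.024 mg/L
k = ln2 / t½ = 0.693147 / 17.0 = 0.04077 h⁻¹
t = ln(C₀ / C) / k = ln(7.024 / 1.45) / 0.04077
  = ln(4.844) / 0.04077 = 1.578 / 0.04077 = 38.70 h

38.7 h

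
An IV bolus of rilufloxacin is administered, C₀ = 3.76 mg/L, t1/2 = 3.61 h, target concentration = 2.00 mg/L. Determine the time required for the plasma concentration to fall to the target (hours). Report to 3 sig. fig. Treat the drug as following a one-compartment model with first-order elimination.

3.29 h

k = ln2 / t½ = 0.693147 / 3.61 = 0.1920 h⁻¹
t = ln(C₀ / C) / k = ln(3.760 / 2.00) / 0.1920
  = ln(1.880) / 0.1920 = 0.6313 / 0.1920 = 3.288 h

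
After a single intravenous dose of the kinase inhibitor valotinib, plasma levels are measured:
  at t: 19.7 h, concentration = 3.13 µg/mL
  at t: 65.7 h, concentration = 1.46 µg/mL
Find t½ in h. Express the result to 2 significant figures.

42 h

k = ln(C₁/C₂) / (t₂ − t₁) = ln(3.13/1.46) / (65.7 − 19.7)
  = 0.7626 / 46.00 = 0.01658 h⁻¹
t½ = ln2 / k = 0.693147 / 0.01658 = 41.81 h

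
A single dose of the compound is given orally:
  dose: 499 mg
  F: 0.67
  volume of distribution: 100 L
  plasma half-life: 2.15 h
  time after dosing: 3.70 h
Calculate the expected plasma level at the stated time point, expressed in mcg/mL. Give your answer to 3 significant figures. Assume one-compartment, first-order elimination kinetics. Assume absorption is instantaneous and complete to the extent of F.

Amount reaching circulation = F × Dose = 0.67 × 499.0 = 334.3 mg
C₀ = F·Dose / Vd = 334.3 / 100 = 3.343 mg/L
k = ln2 / t½ = 0.693147 / 2.15 = 0.3224 h⁻¹
C = C₀ · e^(−k·t) = 3.343 × e^(−0.3224 × 3.70)
  = 3.343 × 0.3033 = 1.014 mg/L
(1.014 mg/L = 1.014 mcg/mL)

1.01 mcg/mL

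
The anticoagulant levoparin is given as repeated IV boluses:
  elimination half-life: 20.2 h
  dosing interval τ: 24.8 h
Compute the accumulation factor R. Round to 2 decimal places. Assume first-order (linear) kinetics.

k = ln2 / t½ = 0.693147 / 20.2 = 0.03431 h⁻¹
e^(−kτ) = e^(−0.03431 × 24.8) = 0.4270
Accumulation ratio R = 1 / (1 − e^(−kτ)) = 1 / (1 − 0.4270) = 1.745

1.75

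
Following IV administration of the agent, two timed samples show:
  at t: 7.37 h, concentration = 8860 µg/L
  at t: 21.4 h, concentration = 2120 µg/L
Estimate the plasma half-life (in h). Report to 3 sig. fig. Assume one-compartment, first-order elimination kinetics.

k = ln(C₁/C₂) / (t₂ − t₁) = ln(8860/2120) / (21.4 − 7.37)
  = 1.430 / 14.03 = 0.1019 h⁻¹
t½ = ln2 / k = 0.693147 / 0.1019 = 6.802 h

6.80 h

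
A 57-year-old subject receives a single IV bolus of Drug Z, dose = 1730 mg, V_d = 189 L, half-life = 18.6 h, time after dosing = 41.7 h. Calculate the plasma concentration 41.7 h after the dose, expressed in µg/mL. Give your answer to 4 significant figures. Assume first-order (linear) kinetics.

1.935 µg/mL

C₀ = Dose / Vd = 1730 / 189 = 9.153 mg/L
k = ln2 / t½ = 0.693147 / 18.6 = 0.03727 h⁻¹
C = C₀ · e^(−k·t) = 9.153 × e^(−0.03727 × 41.7)
  = 9.153 × 0.2114 = 1.935 mg/L
(1.935 mg/L = 1.935 µg/mL)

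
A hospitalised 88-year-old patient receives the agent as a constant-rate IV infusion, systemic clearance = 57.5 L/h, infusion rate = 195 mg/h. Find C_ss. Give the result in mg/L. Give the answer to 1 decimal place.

3.4 mg/L

At steady state Css = R₀ / CL = 195 / 57.50 = 3.391 mg/L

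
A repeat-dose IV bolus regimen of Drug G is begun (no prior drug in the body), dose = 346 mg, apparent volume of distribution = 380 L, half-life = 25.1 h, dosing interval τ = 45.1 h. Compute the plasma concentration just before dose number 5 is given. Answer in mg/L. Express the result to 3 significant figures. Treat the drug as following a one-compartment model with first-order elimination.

C₀ per dose = Dose / Vd = 346 / 380 = 0.9105 mg/L
k = ln2 / t½ = 0.693147 / 25.1 = 0.02762 h⁻¹
Fraction remaining after one interval: r = e^(−kτ) = e^(−0.02762 × 45.1) = 0.2878
Before dose 5, 4 doses have been given (aged 1τ, 2τ, 3τ, 4τ).
C_trough = C₀ × (r + r² + … + r^4) = C₀ × r(1−r^4)/(1−r)
        = 0.9105 × 0.2878 × (1 − 0.006861) / (1 − 0.2878) = 0.3654 mg/L

0.365 mg/L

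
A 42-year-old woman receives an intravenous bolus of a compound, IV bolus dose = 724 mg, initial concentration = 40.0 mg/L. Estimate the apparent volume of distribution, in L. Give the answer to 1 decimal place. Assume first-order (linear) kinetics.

Vd = Dose / C₀ = 724.0 / 40.0 = 18.10 L

18.1 L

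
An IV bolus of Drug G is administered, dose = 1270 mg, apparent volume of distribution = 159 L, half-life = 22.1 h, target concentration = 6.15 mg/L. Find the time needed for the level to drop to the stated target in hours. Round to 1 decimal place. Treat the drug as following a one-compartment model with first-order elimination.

8.3 h

C₀ = Dose / Vd = 1270 / 159 = 7.987 mg/L
k = ln2 / t½ = 0.693147 / 22.1 = 0.03136 h⁻¹
t = ln(C₀ / C) / k = ln(7.987 / 6.15) / 0.03136
  = ln(1.299) / 0.03136 = 0.2616 / 0.03136 = 8.342 h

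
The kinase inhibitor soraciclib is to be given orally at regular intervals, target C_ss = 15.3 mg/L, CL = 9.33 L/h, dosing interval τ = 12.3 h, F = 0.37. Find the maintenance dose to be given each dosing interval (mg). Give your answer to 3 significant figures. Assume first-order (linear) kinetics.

At steady state, F × (Dose/τ) = Css × CL.
Dose = Css × CL × τ / F = 15.3 × 9.330 × 12.3 / 0.37 = 4745 mg

4750 mg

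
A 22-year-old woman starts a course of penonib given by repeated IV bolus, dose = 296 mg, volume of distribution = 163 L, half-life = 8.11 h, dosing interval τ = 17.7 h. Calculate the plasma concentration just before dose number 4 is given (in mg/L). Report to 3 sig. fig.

C₀ per dose = Dose / Vd = 296 / 163 = 1.816 mg/L
k = ln2 / t½ = 0.693147 / 8.11 = 0.08547 h⁻¹
Fraction remaining after one interval: r = e^(−kτ) = e^(−0.08547 × 17.7) = 0.2203
Before dose 4, 3 doses have been given (aged 1τ, 2τ, 3τ).
C_trough = C₀ × (r + r² + … + r^3) = C₀ × r(1−r^3)/(1−r)
        = 1.816 × 0.2203 × (1 − 0.01069) / (1 − 0.2203) = 0.5076 mg/L

0.508 mg/L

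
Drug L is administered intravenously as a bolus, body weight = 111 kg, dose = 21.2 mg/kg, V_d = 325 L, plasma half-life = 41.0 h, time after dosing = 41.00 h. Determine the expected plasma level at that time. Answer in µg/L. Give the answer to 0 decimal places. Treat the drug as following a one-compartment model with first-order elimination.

Total dose = 21.2 × 111 = 2353 mg
C₀ = Dose / Vd = 2353 / 325 = 7.240 mg/L
k = ln2 / t½ = 0.693147 / 41.0 = 0.01691 h⁻¹
t / t½ = 41.00 / 41.0 = 1 half-lives
C = C₀ × (1/2)^1 = 7.240 × 0.5000 = 3.620 mg/L
Convert: 3.620 mg/L × 1000 = 3620 µg/L

3620 µg/L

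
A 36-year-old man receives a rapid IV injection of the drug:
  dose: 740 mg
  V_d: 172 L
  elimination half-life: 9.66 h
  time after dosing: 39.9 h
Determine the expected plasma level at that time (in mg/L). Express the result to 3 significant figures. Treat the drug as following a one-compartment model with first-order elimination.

0.246 mg/L

C₀ = Dose / Vd = 740.0 / 172 = 4.302 mg/L
k = ln2 / t½ = 0.693147 / 9.66 = 0.07175 h⁻¹
C = C₀ · e^(−k·t) = 4.302 × e^(−0.07175 × 39.9)
  = 4.302 × 0.05711 = 0.2457 mg/L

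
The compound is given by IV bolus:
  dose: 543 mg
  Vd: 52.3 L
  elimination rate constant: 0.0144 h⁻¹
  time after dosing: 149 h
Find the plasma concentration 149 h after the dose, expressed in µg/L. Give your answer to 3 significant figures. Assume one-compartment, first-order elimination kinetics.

C₀ = Dose / Vd = 543.0 / 52.3 = 10.38 mg/L
C = C₀ · e^(−k·t) = 10.38 × e^(−0.01440 × 149)
  = 10.38 × 0.1170 = 1.214 mg/L
Convert: 1.214 mg/L × 1000 = 1214 µg/L

1210 µg/L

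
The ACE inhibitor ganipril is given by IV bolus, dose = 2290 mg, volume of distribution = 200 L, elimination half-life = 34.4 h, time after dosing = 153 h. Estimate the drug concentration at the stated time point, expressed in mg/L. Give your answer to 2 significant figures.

C₀ = Dose / Vd = 2290 / 200 = 11.45 mg/L
k = ln2 / t½ = 0.693147 / 34.4 = 0.02015 h⁻¹
C = C₀ · e^(−k·t) = 11.45 × e^(−0.02015 × 153)
  = 11.45 × 0.04582 = 0.5246 mg/L

0.52 mg/L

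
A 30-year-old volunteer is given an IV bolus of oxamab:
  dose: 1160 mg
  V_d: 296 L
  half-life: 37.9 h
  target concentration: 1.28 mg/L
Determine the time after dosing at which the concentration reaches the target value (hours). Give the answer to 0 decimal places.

61 h

C₀ = Dose / Vd = 1160 / 296 = 3.919 mg/L
k = ln2 / t½ = 0.693147 / 37.9 = 0.01829 h⁻¹
t = ln(C₀ / C) / k = ln(3.919 / 1.28) / 0.01829
  = ln(3.062) / 0.01829 = 1.119 / 0.01829 = 61.18 h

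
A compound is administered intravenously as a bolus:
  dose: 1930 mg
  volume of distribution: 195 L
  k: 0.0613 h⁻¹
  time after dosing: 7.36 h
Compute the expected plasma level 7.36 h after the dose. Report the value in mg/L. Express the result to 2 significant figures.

6.3 mg/L

C₀ = Dose / Vd = 1930 / 195 = 9.897 mg/L
C = C₀ · e^(−k·t) = 9.897 × e^(−0.06130 × 7.36)
  = 9.897 × 0.6369 = 6.303 mg/L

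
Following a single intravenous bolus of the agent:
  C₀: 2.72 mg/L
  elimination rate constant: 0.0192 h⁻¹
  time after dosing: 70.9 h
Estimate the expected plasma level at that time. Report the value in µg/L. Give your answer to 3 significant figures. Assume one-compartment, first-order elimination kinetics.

697 µg/L

C = C₀ · e^(−k·t) = 2.720 × e^(−0.01920 × 70.9)
  = 2.720 × 0.2563 = 0.6971 mg/L
Convert: 0.6971 mg/L × 1000 = 697.1 µg/L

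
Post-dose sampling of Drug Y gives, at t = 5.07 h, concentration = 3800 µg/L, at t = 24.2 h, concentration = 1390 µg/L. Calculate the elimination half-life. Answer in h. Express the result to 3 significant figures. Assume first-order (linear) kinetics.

13.2 h

k = ln(C₁/C₂) / (t₂ − t₁) = ln(3800/1390) / (24.2 − 5.07)
  = 1.006 / 19.13 = 0.05259 h⁻¹
t½ = ln2 / k = 0.693147 / 0.05259 = 13.18 h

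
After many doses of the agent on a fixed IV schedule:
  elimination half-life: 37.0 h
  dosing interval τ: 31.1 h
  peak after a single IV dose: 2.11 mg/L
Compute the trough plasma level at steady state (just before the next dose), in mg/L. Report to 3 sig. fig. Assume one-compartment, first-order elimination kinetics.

2.67 mg/L

k = ln2 / t½ = 0.693147 / 37.0 = 0.01873 h⁻¹
e^(−kτ) = e^(−0.01873 × 31.1) = 0.5585
Accumulation ratio R = 1 / (1 − e^(−kτ)) = 1 / (1 − 0.5585) = 2.265
Steady-state trough = C₀ × R × e^(−kτ) = 2.11 × 2.265 × 0.5585 = 2.669 mg/L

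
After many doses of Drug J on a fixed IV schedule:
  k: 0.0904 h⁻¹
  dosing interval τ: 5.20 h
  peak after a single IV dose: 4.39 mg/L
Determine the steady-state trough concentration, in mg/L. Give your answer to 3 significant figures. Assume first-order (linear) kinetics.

7.32 mg/L

e^(−kτ) = e^(−0.09040 × 5.20) = 0.6250
Accumulation ratio R = 1 / (1 − e^(−kτ)) = 1 / (1 − 0.6250) = 2.667
Steady-state trough = C₀ × R × e^(−kτ) = 4.39 × 2.667 × 0.6250 = 7.318 mg/L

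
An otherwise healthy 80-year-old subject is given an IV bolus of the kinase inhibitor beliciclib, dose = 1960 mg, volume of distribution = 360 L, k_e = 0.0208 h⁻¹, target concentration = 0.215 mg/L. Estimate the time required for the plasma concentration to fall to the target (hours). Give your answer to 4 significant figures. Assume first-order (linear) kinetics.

C₀ = Dose / Vd = 1960 / 360 = 5.444 mg/L
t = ln(C₀ / C) / k = ln(5.444 / 0.215) / 0.02080
  = ln(25.32) / 0.02080 = 3.232 / 0.02080 = 155.4 h

155.4 h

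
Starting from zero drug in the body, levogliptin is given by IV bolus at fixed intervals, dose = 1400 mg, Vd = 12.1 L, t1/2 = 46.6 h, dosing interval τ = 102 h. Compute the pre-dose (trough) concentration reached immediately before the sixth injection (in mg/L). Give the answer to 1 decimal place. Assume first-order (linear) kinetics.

32.5 mg/L

C₀ per dose = Dose / Vd = 1400 / 12.1 = 115.7 mg/L
k = ln2 / t½ = 0.693147 / 46.6 = 0.01487 h⁻¹
Fraction remaining after one interval: r = e^(−kτ) = e^(−0.01487 × 102) = 0.2194
Before dose 6, 5 doses have been given (aged 1τ, 2τ, 3τ, 4τ, 5τ).
C_trough = C₀ × (r + r² + … + r^5) = C₀ × r(1−r^5)/(1−r)
        = 115.7 × 0.2194 × (1 − 0.0005084) / (1 − 0.2194) = 32.50 mg/L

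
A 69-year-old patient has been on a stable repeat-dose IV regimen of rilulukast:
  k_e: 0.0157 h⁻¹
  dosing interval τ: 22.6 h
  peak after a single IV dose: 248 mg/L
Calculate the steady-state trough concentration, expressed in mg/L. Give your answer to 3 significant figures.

582 mg/L

e^(−kτ) = e^(−0.01570 × 22.6) = 0.7013
Accumulation ratio R = 1 / (1 − e^(−kτ)) = 1 / (1 − 0.7013) = 3.348
Steady-state trough = C₀ × R × e^(−kτ) = 248 × 3.348 × 0.7013 = 582.3 mg/L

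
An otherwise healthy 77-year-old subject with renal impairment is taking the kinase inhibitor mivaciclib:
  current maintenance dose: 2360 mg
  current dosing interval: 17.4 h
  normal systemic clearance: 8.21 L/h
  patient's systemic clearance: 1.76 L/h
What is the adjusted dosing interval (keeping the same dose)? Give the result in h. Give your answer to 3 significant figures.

81.2 h

To keep the same average steady-state level, dosing rate must scale with clearance.
CL ratio = 1.76 / 8.21 = 0.2144
New interval (same dose) = 17.4 / 0.2144 = 81.16 h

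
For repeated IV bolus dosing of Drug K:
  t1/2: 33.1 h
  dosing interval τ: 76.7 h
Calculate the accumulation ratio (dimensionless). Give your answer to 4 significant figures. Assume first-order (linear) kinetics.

k = ln2 / t½ = 0.693147 / 33.1 = 0.02094 h⁻¹
e^(−kτ) = e^(−0.02094 × 76.7) = 0.2007
Accumulation ratio R = 1 / (1 − e^(−kτ)) = 1 / (1 − 0.2007) = 1.251

1.251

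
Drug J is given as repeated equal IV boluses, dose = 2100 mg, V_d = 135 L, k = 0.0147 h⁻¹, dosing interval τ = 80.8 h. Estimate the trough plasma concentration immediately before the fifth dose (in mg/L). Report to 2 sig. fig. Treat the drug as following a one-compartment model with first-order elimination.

6.8 mg/L

C₀ per dose = Dose / Vd = 2100 / 135 = 15.56 mg/L
Fraction remaining after one interval: r = e^(−kτ) = e^(−0.01470 × 80.8) = 0.3049
Before dose 5, 4 doses have been given (aged 1τ, 2τ, 3τ, 4τ).
C_trough = C₀ × (r + r² + … + r^4) = C₀ × r(1−r^4)/(1−r)
        = 15.56 × 0.3049 × (1 − 0.008642) / (1 − 0.3049) = 6.766 mg/L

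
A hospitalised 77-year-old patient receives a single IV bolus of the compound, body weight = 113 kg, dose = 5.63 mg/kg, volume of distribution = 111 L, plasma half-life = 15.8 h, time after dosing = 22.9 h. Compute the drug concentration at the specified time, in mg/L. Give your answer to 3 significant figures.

2.10 mg/L

Total dose = 5.63 × 113 = 636.2 mg
C₀ = Dose / Vd = 636.2 / 111 = 5.732 mg/L
k = ln2 / t½ = 0.693147 / 15.8 = 0.04387 h⁻¹
C = C₀ · e^(−k·t) = 5.732 × e^(−0.04387 × 22.9)
  = 5.732 × 0.3662 = 2.099 mg/L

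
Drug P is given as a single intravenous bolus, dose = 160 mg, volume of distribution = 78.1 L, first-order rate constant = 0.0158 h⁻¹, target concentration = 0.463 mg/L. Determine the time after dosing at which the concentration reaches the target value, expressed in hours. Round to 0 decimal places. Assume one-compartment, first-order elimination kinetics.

94 h

C₀ = Dose / Vd = 160.0 / 78.1 = 2.049 mg/L
t = ln(C₀ / C) / k = ln(2.049 / 0.463) / 0.01580
  = ln(4.425) / 0.01580 = 1.487 / 0.01580 = 94.11 h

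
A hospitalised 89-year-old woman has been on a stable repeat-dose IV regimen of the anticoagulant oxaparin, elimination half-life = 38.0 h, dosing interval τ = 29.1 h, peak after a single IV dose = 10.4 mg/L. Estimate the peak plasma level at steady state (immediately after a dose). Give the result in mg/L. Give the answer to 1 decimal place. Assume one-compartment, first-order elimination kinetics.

k = ln2 / t½ = 0.693147 / 38.0 = 0.01824 h⁻¹
e^(−kτ) = e^(−0.01824 × 29.1) = 0.5881
Accumulation ratio R = 1 / (1 − e^(−kτ)) = 1 / (1 − 0.5881) = 2.428
Steady-state peak = C₀ × R = 10.4 × 2.428 = 25.25 mg/L

25.3 mg/L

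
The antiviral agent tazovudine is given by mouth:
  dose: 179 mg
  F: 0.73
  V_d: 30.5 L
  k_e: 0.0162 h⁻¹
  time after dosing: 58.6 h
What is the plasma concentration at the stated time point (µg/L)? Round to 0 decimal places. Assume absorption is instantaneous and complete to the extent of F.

1658 µg/L

Amount reaching circulation = F × Dose = 0.73 × 179.0 = 130.7 mg
C₀ = F·Dose / Vd = 130.7 / 30.5 = 4.285 mg/L
C = C₀ · e^(−k·t) = 4.285 × e^(−0.01620 × 58.6)
  = 4.285 × 0.3870 = 1.658 mg/L
Convert: 1.658 mg/L × 1000 = 1658 µg/L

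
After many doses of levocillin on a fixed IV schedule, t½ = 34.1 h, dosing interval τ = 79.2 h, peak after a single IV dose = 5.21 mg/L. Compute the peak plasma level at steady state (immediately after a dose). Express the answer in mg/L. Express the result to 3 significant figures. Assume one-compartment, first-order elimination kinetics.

k = ln2 / t½ = 0.693147 / 34.1 = 0.02033 h⁻¹
e^(−kτ) = e^(−0.02033 × 79.2) = 0.1999
Accumulation ratio R = 1 / (1 − e^(−kτ)) = 1 / (1 − 0.1999) = 1.250
Steady-state peak = C₀ × R = 5.21 × 1.250 = 6.513 mg/L

6.51 mg/L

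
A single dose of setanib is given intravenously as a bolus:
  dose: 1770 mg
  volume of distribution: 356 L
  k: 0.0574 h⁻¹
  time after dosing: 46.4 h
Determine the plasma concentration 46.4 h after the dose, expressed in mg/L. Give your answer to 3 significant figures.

C₀ = Dose / Vd = 1770 / 356 = 4.972 mg/L
C = C₀ · e^(−k·t) = 4.972 × e^(−0.05740 × 46.4)
  = 4.972 × 0.06971 = 0.3466 mg/L

0.347 mg/L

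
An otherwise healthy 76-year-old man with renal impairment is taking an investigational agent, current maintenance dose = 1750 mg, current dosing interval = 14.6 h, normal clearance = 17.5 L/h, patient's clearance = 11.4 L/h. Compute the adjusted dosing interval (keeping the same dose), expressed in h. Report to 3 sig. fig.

To keep the same average steady-state level, dosing rate must scale with clearance.
CL ratio = 11.4 / 17.5 = 0.6514
New interval (same dose) = 14.6 / 0.6514 = 22.41 h

22.4 h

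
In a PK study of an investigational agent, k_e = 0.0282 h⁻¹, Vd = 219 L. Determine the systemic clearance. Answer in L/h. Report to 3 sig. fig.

CL = k × Vd = 0.0282 × 219 = 6.176 L/h

6.18 L/h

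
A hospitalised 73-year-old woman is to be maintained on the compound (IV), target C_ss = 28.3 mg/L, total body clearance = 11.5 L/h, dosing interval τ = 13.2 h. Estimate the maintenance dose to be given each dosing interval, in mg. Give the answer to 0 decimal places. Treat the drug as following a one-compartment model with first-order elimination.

At steady state, Dose/τ = Css × CL.
Dose = Css × CL × τ = 28.3 × 11.50 × 13.2 = 4296 mg

4296 mg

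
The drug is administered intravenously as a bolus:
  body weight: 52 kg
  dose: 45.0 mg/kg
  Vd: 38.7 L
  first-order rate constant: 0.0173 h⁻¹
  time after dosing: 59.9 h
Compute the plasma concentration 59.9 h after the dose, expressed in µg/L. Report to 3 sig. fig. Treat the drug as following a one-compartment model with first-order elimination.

Total dose = 45.0 × 52 = 2340 mg
C₀ = Dose / Vd = 2340 / 38.7 = 60.47 mg/L
C = C₀ · e^(−k·t) = 60.47 × e^(−0.01730 × 59.9)
  = 60.47 × 0.3548 = 21.45 mg/L
Convert: 21.45 mg/L × 1000 = 21450 µg/L

21500 µg/L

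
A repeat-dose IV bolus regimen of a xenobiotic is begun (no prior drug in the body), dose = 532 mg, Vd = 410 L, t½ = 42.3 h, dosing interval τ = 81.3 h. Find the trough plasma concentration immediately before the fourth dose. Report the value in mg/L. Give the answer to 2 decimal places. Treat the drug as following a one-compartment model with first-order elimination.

0.46 mg/L

C₀ per dose = Dose / Vd = 532 / 410 = 1.298 mg/L
k = ln2 / t½ = 0.693147 / 42.3 = 0.01639 h⁻¹
Fraction remaining after one interval: r = e^(−kτ) = e^(−0.01639 × 81.3) = 0.2638
Before dose 4, 3 doses have been given (aged 1τ, 2τ, 3τ).
C_trough = C₀ × (r + r² + … + r^3) = C₀ × r(1−r^3)/(1−r)
        = 1.298 × 0.2638 × (1 − 0.01836) / (1 − 0.2638) = 0.4566 mg/L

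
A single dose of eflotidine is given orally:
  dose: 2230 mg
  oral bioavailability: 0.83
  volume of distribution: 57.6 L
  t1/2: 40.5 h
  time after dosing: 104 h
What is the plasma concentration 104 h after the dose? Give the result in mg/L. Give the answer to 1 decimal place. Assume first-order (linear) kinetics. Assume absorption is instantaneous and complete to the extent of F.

Amount reaching circulation = F × Dose = 0.83 × 2230 = 1851 mg
C₀ = F·Dose / Vd = 1851 / 57.6 = 32.14 mg/L
k = ln2 / t½ = 0.693147 / 40.5 = 0.01711 h⁻¹
C = C₀ · e^(−k·t) = 32.14 × e^(−0.01711 × 104)
  = 32.14 × 0.1687 = 5.422 mg/L

5.4 mg/L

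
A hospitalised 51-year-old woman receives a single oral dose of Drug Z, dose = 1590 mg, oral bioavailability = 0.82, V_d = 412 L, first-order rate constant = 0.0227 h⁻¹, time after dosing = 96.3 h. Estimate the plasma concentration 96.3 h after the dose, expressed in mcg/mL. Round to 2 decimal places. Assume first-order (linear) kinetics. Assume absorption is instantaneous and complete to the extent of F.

0.36 mcg/mL

Amount reaching circulation = F × Dose = 0.82 × 1590 = 1304 mg
C₀ = F·Dose / Vd = 1304 / 412 = 3.165 mg/L
C = C₀ · e^(−k·t) = 3.165 × e^(−0.02270 × 96.3)
  = 3.165 × 0.1124 = 0.3557 mg/L
(0.3557 mg/L = 0.3557 mcg/mL)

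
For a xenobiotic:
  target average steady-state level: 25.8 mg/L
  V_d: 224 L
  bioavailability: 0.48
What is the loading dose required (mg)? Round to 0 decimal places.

12040 mg

LD = Css × Vd / F = 25.8 × 224 / 0.48 = 12040 mg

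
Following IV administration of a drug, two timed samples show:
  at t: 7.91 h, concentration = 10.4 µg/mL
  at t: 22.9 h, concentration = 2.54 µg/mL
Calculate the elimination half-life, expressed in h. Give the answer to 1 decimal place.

k = ln(C₁/C₂) / (t₂ − t₁) = ln(10.4/2.54) / (22.9 − 7.91)
  = 1.410 / 14.99 = 0.09406 h⁻¹
t½ = ln2 / k = 0.693147 / 0.09406 = 7.369 h

7.4 h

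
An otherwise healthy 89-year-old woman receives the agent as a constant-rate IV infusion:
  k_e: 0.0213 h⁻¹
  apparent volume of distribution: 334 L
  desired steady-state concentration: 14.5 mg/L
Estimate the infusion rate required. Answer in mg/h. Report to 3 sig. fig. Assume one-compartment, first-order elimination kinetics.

CL = k × Vd = 0.02130 × 334 = 7.114 L/h
At steady state, infusion rate R₀ = Css × CL = 14.5 × 7.114 = 103.2 mg/h

103 mg/h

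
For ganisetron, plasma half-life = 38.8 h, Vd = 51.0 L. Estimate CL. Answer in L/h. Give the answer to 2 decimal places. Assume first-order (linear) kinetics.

k = ln2 / t½ = 0.693147 / 38.8 = 0.01786 h⁻¹
CL = k × Vd = 0.01786 × 51.0 = 0.9109 L/h

0.91 L/h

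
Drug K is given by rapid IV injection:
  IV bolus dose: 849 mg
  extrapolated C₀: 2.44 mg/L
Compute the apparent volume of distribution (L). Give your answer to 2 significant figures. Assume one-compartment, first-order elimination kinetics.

350 L

Vd = Dose / C₀ = 849.0 / 2.44 = 348.0 L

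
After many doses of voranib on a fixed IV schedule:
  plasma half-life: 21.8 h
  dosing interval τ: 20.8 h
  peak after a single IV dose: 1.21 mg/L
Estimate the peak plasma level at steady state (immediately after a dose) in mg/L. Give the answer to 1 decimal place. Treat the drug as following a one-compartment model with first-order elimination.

k = ln2 / t½ = 0.693147 / 21.8 = 0.03180 h⁻¹
e^(−kτ) = e^(−0.03180 × 20.8) = 0.5161
Accumulation ratio R = 1 / (1 − e^(−kτ)) = 1 / (1 − 0.5161) = 2.067
Steady-state peak = C₀ × R = 1.21 × 2.067 = 2.501 mg/L

2.5 mg/L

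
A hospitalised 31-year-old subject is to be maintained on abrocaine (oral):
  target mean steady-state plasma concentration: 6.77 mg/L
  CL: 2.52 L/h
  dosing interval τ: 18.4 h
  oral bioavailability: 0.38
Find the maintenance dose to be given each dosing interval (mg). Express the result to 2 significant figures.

830 mg

At steady state, F × (Dose/τ) = Css × CL.
Dose = Css × CL × τ / F = 6.77 × 2.520 × 18.4 / 0.38 = 826.1 mg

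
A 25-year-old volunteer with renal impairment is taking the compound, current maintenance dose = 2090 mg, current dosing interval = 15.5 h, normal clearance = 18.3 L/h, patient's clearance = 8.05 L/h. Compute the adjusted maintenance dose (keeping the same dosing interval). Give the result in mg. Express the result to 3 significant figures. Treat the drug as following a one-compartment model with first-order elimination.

919 mg

To keep the same average steady-state level, dosing rate must scale with clearance.
CL ratio = 8.05 / 18.3 = 0.4399
New dose (same interval) = 2090 × 0.4399 = 919.4 mg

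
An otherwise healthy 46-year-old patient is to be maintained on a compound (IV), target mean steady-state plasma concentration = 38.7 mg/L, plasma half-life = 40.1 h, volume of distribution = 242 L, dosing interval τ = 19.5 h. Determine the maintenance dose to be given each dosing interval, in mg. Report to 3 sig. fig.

k = ln2 / t½ = 0.693147 / 40.1 = 0.01729 h⁻¹
CL = k × Vd = 0.01729 × 242 = 4.184 L/h
At steady state, Dose/τ = Css × CL.
Dose = Css × CL × τ = 38.7 × 4.184 × 19.5 = 3157 mg

3160 mg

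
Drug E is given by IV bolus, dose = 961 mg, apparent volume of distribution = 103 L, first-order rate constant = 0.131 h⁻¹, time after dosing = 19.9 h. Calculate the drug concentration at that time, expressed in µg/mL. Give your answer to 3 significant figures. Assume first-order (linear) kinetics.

0.688 µg/mL

C₀ = Dose / Vd = 961.0 / 103 = 9.330 mg/L
C = C₀ · e^(−k·t) = 9.330 × e^(−0.1310 × 19.9)
  = 9.330 × 0.07376 = 0.6882 mg/L
(0.6882 mg/L = 0.6882 µg/mL)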